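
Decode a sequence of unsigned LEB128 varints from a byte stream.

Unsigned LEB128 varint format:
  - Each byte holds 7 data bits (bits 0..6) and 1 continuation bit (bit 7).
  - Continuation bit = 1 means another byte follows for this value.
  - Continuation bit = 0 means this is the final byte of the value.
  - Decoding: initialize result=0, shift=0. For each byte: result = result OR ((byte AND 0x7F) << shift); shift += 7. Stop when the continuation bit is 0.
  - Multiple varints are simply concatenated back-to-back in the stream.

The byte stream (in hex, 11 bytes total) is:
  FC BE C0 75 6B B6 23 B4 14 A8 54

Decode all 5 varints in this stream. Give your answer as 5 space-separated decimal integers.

  byte[0]=0xFC cont=1 payload=0x7C=124: acc |= 124<<0 -> acc=124 shift=7
  byte[1]=0xBE cont=1 payload=0x3E=62: acc |= 62<<7 -> acc=8060 shift=14
  byte[2]=0xC0 cont=1 payload=0x40=64: acc |= 64<<14 -> acc=1056636 shift=21
  byte[3]=0x75 cont=0 payload=0x75=117: acc |= 117<<21 -> acc=246423420 shift=28 [end]
Varint 1: bytes[0:4] = FC BE C0 75 -> value 246423420 (4 byte(s))
  byte[4]=0x6B cont=0 payload=0x6B=107: acc |= 107<<0 -> acc=107 shift=7 [end]
Varint 2: bytes[4:5] = 6B -> value 107 (1 byte(s))
  byte[5]=0xB6 cont=1 payload=0x36=54: acc |= 54<<0 -> acc=54 shift=7
  byte[6]=0x23 cont=0 payload=0x23=35: acc |= 35<<7 -> acc=4534 shift=14 [end]
Varint 3: bytes[5:7] = B6 23 -> value 4534 (2 byte(s))
  byte[7]=0xB4 cont=1 payload=0x34=52: acc |= 52<<0 -> acc=52 shift=7
  byte[8]=0x14 cont=0 payload=0x14=20: acc |= 20<<7 -> acc=2612 shift=14 [end]
Varint 4: bytes[7:9] = B4 14 -> value 2612 (2 byte(s))
  byte[9]=0xA8 cont=1 payload=0x28=40: acc |= 40<<0 -> acc=40 shift=7
  byte[10]=0x54 cont=0 payload=0x54=84: acc |= 84<<7 -> acc=10792 shift=14 [end]
Varint 5: bytes[9:11] = A8 54 -> value 10792 (2 byte(s))

Answer: 246423420 107 4534 2612 10792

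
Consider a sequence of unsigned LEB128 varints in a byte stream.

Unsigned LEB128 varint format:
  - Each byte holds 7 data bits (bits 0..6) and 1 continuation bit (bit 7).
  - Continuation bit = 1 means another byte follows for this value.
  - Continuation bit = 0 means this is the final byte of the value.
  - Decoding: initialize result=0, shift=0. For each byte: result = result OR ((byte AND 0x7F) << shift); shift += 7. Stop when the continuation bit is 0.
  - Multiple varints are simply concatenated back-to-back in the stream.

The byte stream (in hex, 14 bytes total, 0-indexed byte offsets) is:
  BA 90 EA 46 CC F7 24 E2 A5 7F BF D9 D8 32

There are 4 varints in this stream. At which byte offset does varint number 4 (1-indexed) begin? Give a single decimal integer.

Answer: 10

Derivation:
  byte[0]=0xBA cont=1 payload=0x3A=58: acc |= 58<<0 -> acc=58 shift=7
  byte[1]=0x90 cont=1 payload=0x10=16: acc |= 16<<7 -> acc=2106 shift=14
  byte[2]=0xEA cont=1 payload=0x6A=106: acc |= 106<<14 -> acc=1738810 shift=21
  byte[3]=0x46 cont=0 payload=0x46=70: acc |= 70<<21 -> acc=148539450 shift=28 [end]
Varint 1: bytes[0:4] = BA 90 EA 46 -> value 148539450 (4 byte(s))
  byte[4]=0xCC cont=1 payload=0x4C=76: acc |= 76<<0 -> acc=76 shift=7
  byte[5]=0xF7 cont=1 payload=0x77=119: acc |= 119<<7 -> acc=15308 shift=14
  byte[6]=0x24 cont=0 payload=0x24=36: acc |= 36<<14 -> acc=605132 shift=21 [end]
Varint 2: bytes[4:7] = CC F7 24 -> value 605132 (3 byte(s))
  byte[7]=0xE2 cont=1 payload=0x62=98: acc |= 98<<0 -> acc=98 shift=7
  byte[8]=0xA5 cont=1 payload=0x25=37: acc |= 37<<7 -> acc=4834 shift=14
  byte[9]=0x7F cont=0 payload=0x7F=127: acc |= 127<<14 -> acc=2085602 shift=21 [end]
Varint 3: bytes[7:10] = E2 A5 7F -> value 2085602 (3 byte(s))
  byte[10]=0xBF cont=1 payload=0x3F=63: acc |= 63<<0 -> acc=63 shift=7
  byte[11]=0xD9 cont=1 payload=0x59=89: acc |= 89<<7 -> acc=11455 shift=14
  byte[12]=0xD8 cont=1 payload=0x58=88: acc |= 88<<14 -> acc=1453247 shift=21
  byte[13]=0x32 cont=0 payload=0x32=50: acc |= 50<<21 -> acc=106310847 shift=28 [end]
Varint 4: bytes[10:14] = BF D9 D8 32 -> value 106310847 (4 byte(s))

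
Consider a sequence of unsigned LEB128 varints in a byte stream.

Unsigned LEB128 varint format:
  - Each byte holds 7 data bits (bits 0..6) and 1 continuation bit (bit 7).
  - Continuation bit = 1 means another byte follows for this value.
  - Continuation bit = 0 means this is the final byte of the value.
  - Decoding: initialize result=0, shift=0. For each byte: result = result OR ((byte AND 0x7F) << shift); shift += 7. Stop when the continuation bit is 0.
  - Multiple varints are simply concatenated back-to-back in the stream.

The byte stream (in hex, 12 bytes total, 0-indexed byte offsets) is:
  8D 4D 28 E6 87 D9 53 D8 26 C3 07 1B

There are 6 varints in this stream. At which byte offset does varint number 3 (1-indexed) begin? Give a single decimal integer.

  byte[0]=0x8D cont=1 payload=0x0D=13: acc |= 13<<0 -> acc=13 shift=7
  byte[1]=0x4D cont=0 payload=0x4D=77: acc |= 77<<7 -> acc=9869 shift=14 [end]
Varint 1: bytes[0:2] = 8D 4D -> value 9869 (2 byte(s))
  byte[2]=0x28 cont=0 payload=0x28=40: acc |= 40<<0 -> acc=40 shift=7 [end]
Varint 2: bytes[2:3] = 28 -> value 40 (1 byte(s))
  byte[3]=0xE6 cont=1 payload=0x66=102: acc |= 102<<0 -> acc=102 shift=7
  byte[4]=0x87 cont=1 payload=0x07=7: acc |= 7<<7 -> acc=998 shift=14
  byte[5]=0xD9 cont=1 payload=0x59=89: acc |= 89<<14 -> acc=1459174 shift=21
  byte[6]=0x53 cont=0 payload=0x53=83: acc |= 83<<21 -> acc=175522790 shift=28 [end]
Varint 3: bytes[3:7] = E6 87 D9 53 -> value 175522790 (4 byte(s))
  byte[7]=0xD8 cont=1 payload=0x58=88: acc |= 88<<0 -> acc=88 shift=7
  byte[8]=0x26 cont=0 payload=0x26=38: acc |= 38<<7 -> acc=4952 shift=14 [end]
Varint 4: bytes[7:9] = D8 26 -> value 4952 (2 byte(s))
  byte[9]=0xC3 cont=1 payload=0x43=67: acc |= 67<<0 -> acc=67 shift=7
  byte[10]=0x07 cont=0 payload=0x07=7: acc |= 7<<7 -> acc=963 shift=14 [end]
Varint 5: bytes[9:11] = C3 07 -> value 963 (2 byte(s))
  byte[11]=0x1B cont=0 payload=0x1B=27: acc |= 27<<0 -> acc=27 shift=7 [end]
Varint 6: bytes[11:12] = 1B -> value 27 (1 byte(s))

Answer: 3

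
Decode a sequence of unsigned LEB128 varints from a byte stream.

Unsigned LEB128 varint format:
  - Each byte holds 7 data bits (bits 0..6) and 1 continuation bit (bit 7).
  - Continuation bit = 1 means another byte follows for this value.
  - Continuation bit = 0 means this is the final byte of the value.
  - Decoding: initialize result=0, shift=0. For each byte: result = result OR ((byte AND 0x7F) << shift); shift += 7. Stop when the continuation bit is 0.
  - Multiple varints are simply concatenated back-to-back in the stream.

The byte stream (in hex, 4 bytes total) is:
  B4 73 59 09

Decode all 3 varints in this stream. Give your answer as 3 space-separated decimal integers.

  byte[0]=0xB4 cont=1 payload=0x34=52: acc |= 52<<0 -> acc=52 shift=7
  byte[1]=0x73 cont=0 payload=0x73=115: acc |= 115<<7 -> acc=14772 shift=14 [end]
Varint 1: bytes[0:2] = B4 73 -> value 14772 (2 byte(s))
  byte[2]=0x59 cont=0 payload=0x59=89: acc |= 89<<0 -> acc=89 shift=7 [end]
Varint 2: bytes[2:3] = 59 -> value 89 (1 byte(s))
  byte[3]=0x09 cont=0 payload=0x09=9: acc |= 9<<0 -> acc=9 shift=7 [end]
Varint 3: bytes[3:4] = 09 -> value 9 (1 byte(s))

Answer: 14772 89 9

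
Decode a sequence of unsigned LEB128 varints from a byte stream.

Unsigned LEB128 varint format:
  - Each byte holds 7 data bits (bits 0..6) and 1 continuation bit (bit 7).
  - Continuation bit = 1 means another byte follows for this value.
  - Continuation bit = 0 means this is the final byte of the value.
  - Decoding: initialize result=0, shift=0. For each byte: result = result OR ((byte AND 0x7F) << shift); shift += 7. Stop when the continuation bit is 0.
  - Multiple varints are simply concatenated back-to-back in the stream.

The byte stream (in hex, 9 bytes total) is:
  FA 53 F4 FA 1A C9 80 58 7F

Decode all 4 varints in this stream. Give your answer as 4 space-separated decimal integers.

  byte[0]=0xFA cont=1 payload=0x7A=122: acc |= 122<<0 -> acc=122 shift=7
  byte[1]=0x53 cont=0 payload=0x53=83: acc |= 83<<7 -> acc=10746 shift=14 [end]
Varint 1: bytes[0:2] = FA 53 -> value 10746 (2 byte(s))
  byte[2]=0xF4 cont=1 payload=0x74=116: acc |= 116<<0 -> acc=116 shift=7
  byte[3]=0xFA cont=1 payload=0x7A=122: acc |= 122<<7 -> acc=15732 shift=14
  byte[4]=0x1A cont=0 payload=0x1A=26: acc |= 26<<14 -> acc=441716 shift=21 [end]
Varint 2: bytes[2:5] = F4 FA 1A -> value 441716 (3 byte(s))
  byte[5]=0xC9 cont=1 payload=0x49=73: acc |= 73<<0 -> acc=73 shift=7
  byte[6]=0x80 cont=1 payload=0x00=0: acc |= 0<<7 -> acc=73 shift=14
  byte[7]=0x58 cont=0 payload=0x58=88: acc |= 88<<14 -> acc=1441865 shift=21 [end]
Varint 3: bytes[5:8] = C9 80 58 -> value 1441865 (3 byte(s))
  byte[8]=0x7F cont=0 payload=0x7F=127: acc |= 127<<0 -> acc=127 shift=7 [end]
Varint 4: bytes[8:9] = 7F -> value 127 (1 byte(s))

Answer: 10746 441716 1441865 127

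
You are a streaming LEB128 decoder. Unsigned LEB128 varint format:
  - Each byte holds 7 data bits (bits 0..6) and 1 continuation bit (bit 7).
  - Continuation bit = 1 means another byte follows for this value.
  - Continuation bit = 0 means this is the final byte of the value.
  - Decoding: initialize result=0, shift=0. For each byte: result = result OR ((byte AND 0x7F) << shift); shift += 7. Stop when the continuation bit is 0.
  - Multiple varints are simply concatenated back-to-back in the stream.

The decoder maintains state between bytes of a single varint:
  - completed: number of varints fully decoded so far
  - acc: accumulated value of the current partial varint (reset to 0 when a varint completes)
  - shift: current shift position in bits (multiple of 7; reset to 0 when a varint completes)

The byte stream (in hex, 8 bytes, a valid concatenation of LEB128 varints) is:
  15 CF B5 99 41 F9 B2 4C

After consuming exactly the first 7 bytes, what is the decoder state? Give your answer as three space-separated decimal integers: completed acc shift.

byte[0]=0x15 cont=0 payload=0x15: varint #1 complete (value=21); reset -> completed=1 acc=0 shift=0
byte[1]=0xCF cont=1 payload=0x4F: acc |= 79<<0 -> completed=1 acc=79 shift=7
byte[2]=0xB5 cont=1 payload=0x35: acc |= 53<<7 -> completed=1 acc=6863 shift=14
byte[3]=0x99 cont=1 payload=0x19: acc |= 25<<14 -> completed=1 acc=416463 shift=21
byte[4]=0x41 cont=0 payload=0x41: varint #2 complete (value=136731343); reset -> completed=2 acc=0 shift=0
byte[5]=0xF9 cont=1 payload=0x79: acc |= 121<<0 -> completed=2 acc=121 shift=7
byte[6]=0xB2 cont=1 payload=0x32: acc |= 50<<7 -> completed=2 acc=6521 shift=14

Answer: 2 6521 14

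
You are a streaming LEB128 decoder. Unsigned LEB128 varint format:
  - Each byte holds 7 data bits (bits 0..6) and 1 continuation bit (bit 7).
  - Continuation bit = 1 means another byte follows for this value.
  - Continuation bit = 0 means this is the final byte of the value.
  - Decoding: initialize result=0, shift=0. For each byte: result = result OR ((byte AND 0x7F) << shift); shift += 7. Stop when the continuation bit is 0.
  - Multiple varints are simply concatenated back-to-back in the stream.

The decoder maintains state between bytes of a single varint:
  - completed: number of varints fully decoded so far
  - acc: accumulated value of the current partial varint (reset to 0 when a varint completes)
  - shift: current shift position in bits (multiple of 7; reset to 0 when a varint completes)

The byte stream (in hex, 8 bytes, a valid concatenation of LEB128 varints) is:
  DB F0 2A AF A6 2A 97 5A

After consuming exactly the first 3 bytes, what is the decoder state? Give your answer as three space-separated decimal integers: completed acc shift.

byte[0]=0xDB cont=1 payload=0x5B: acc |= 91<<0 -> completed=0 acc=91 shift=7
byte[1]=0xF0 cont=1 payload=0x70: acc |= 112<<7 -> completed=0 acc=14427 shift=14
byte[2]=0x2A cont=0 payload=0x2A: varint #1 complete (value=702555); reset -> completed=1 acc=0 shift=0

Answer: 1 0 0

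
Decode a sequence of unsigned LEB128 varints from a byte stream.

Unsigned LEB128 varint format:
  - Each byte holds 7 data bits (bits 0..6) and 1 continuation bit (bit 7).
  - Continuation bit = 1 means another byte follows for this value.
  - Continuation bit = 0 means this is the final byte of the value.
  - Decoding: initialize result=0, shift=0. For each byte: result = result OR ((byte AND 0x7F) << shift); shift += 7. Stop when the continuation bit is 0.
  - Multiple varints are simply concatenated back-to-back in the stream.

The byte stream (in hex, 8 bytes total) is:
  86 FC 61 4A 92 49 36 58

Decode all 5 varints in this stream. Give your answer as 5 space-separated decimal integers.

Answer: 1605126 74 9362 54 88

Derivation:
  byte[0]=0x86 cont=1 payload=0x06=6: acc |= 6<<0 -> acc=6 shift=7
  byte[1]=0xFC cont=1 payload=0x7C=124: acc |= 124<<7 -> acc=15878 shift=14
  byte[2]=0x61 cont=0 payload=0x61=97: acc |= 97<<14 -> acc=1605126 shift=21 [end]
Varint 1: bytes[0:3] = 86 FC 61 -> value 1605126 (3 byte(s))
  byte[3]=0x4A cont=0 payload=0x4A=74: acc |= 74<<0 -> acc=74 shift=7 [end]
Varint 2: bytes[3:4] = 4A -> value 74 (1 byte(s))
  byte[4]=0x92 cont=1 payload=0x12=18: acc |= 18<<0 -> acc=18 shift=7
  byte[5]=0x49 cont=0 payload=0x49=73: acc |= 73<<7 -> acc=9362 shift=14 [end]
Varint 3: bytes[4:6] = 92 49 -> value 9362 (2 byte(s))
  byte[6]=0x36 cont=0 payload=0x36=54: acc |= 54<<0 -> acc=54 shift=7 [end]
Varint 4: bytes[6:7] = 36 -> value 54 (1 byte(s))
  byte[7]=0x58 cont=0 payload=0x58=88: acc |= 88<<0 -> acc=88 shift=7 [end]
Varint 5: bytes[7:8] = 58 -> value 88 (1 byte(s))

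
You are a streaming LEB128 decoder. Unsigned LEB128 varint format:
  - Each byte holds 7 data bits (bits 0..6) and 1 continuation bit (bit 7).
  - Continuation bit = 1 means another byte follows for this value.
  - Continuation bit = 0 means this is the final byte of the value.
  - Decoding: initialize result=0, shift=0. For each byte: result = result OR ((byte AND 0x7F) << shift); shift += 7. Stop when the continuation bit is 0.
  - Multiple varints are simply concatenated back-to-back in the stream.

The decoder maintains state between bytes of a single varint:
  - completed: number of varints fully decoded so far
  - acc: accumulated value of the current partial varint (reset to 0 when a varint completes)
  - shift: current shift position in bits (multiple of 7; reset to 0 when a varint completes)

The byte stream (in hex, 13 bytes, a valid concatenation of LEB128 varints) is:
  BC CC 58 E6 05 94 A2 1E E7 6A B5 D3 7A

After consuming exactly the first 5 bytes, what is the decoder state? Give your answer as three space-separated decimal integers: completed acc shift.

byte[0]=0xBC cont=1 payload=0x3C: acc |= 60<<0 -> completed=0 acc=60 shift=7
byte[1]=0xCC cont=1 payload=0x4C: acc |= 76<<7 -> completed=0 acc=9788 shift=14
byte[2]=0x58 cont=0 payload=0x58: varint #1 complete (value=1451580); reset -> completed=1 acc=0 shift=0
byte[3]=0xE6 cont=1 payload=0x66: acc |= 102<<0 -> completed=1 acc=102 shift=7
byte[4]=0x05 cont=0 payload=0x05: varint #2 complete (value=742); reset -> completed=2 acc=0 shift=0

Answer: 2 0 0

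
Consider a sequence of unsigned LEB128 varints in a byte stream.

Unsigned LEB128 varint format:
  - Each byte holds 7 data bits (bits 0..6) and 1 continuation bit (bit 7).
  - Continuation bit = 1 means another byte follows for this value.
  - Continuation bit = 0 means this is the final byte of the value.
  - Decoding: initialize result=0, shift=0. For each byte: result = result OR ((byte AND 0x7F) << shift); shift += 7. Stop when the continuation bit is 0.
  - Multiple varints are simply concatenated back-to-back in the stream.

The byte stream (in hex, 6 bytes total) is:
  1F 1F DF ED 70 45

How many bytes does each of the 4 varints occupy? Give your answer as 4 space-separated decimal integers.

Answer: 1 1 3 1

Derivation:
  byte[0]=0x1F cont=0 payload=0x1F=31: acc |= 31<<0 -> acc=31 shift=7 [end]
Varint 1: bytes[0:1] = 1F -> value 31 (1 byte(s))
  byte[1]=0x1F cont=0 payload=0x1F=31: acc |= 31<<0 -> acc=31 shift=7 [end]
Varint 2: bytes[1:2] = 1F -> value 31 (1 byte(s))
  byte[2]=0xDF cont=1 payload=0x5F=95: acc |= 95<<0 -> acc=95 shift=7
  byte[3]=0xED cont=1 payload=0x6D=109: acc |= 109<<7 -> acc=14047 shift=14
  byte[4]=0x70 cont=0 payload=0x70=112: acc |= 112<<14 -> acc=1849055 shift=21 [end]
Varint 3: bytes[2:5] = DF ED 70 -> value 1849055 (3 byte(s))
  byte[5]=0x45 cont=0 payload=0x45=69: acc |= 69<<0 -> acc=69 shift=7 [end]
Varint 4: bytes[5:6] = 45 -> value 69 (1 byte(s))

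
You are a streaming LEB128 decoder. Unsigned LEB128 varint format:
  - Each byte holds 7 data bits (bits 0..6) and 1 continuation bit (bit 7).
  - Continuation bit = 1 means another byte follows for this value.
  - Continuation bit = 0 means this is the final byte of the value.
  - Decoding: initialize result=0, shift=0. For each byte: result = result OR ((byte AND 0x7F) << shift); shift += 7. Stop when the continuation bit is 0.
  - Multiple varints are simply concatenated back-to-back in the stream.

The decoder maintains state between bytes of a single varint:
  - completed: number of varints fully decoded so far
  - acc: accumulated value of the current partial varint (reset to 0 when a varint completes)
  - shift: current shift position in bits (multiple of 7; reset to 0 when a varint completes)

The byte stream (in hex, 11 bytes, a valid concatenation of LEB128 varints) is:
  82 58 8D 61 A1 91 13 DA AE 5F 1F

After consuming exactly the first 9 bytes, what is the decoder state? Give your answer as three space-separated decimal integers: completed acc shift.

Answer: 3 5978 14

Derivation:
byte[0]=0x82 cont=1 payload=0x02: acc |= 2<<0 -> completed=0 acc=2 shift=7
byte[1]=0x58 cont=0 payload=0x58: varint #1 complete (value=11266); reset -> completed=1 acc=0 shift=0
byte[2]=0x8D cont=1 payload=0x0D: acc |= 13<<0 -> completed=1 acc=13 shift=7
byte[3]=0x61 cont=0 payload=0x61: varint #2 complete (value=12429); reset -> completed=2 acc=0 shift=0
byte[4]=0xA1 cont=1 payload=0x21: acc |= 33<<0 -> completed=2 acc=33 shift=7
byte[5]=0x91 cont=1 payload=0x11: acc |= 17<<7 -> completed=2 acc=2209 shift=14
byte[6]=0x13 cont=0 payload=0x13: varint #3 complete (value=313505); reset -> completed=3 acc=0 shift=0
byte[7]=0xDA cont=1 payload=0x5A: acc |= 90<<0 -> completed=3 acc=90 shift=7
byte[8]=0xAE cont=1 payload=0x2E: acc |= 46<<7 -> completed=3 acc=5978 shift=14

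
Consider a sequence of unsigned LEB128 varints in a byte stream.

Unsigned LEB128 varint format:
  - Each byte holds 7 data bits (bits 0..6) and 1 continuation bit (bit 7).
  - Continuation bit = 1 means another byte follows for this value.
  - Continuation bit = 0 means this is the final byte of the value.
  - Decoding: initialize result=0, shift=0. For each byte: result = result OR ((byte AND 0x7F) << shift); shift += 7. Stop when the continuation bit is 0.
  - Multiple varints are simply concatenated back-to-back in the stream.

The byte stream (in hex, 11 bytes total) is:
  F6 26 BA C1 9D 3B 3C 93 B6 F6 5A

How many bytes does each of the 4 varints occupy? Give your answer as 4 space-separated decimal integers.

  byte[0]=0xF6 cont=1 payload=0x76=118: acc |= 118<<0 -> acc=118 shift=7
  byte[1]=0x26 cont=0 payload=0x26=38: acc |= 38<<7 -> acc=4982 shift=14 [end]
Varint 1: bytes[0:2] = F6 26 -> value 4982 (2 byte(s))
  byte[2]=0xBA cont=1 payload=0x3A=58: acc |= 58<<0 -> acc=58 shift=7
  byte[3]=0xC1 cont=1 payload=0x41=65: acc |= 65<<7 -> acc=8378 shift=14
  byte[4]=0x9D cont=1 payload=0x1D=29: acc |= 29<<14 -> acc=483514 shift=21
  byte[5]=0x3B cont=0 payload=0x3B=59: acc |= 59<<21 -> acc=124215482 shift=28 [end]
Varint 2: bytes[2:6] = BA C1 9D 3B -> value 124215482 (4 byte(s))
  byte[6]=0x3C cont=0 payload=0x3C=60: acc |= 60<<0 -> acc=60 shift=7 [end]
Varint 3: bytes[6:7] = 3C -> value 60 (1 byte(s))
  byte[7]=0x93 cont=1 payload=0x13=19: acc |= 19<<0 -> acc=19 shift=7
  byte[8]=0xB6 cont=1 payload=0x36=54: acc |= 54<<7 -> acc=6931 shift=14
  byte[9]=0xF6 cont=1 payload=0x76=118: acc |= 118<<14 -> acc=1940243 shift=21
  byte[10]=0x5A cont=0 payload=0x5A=90: acc |= 90<<21 -> acc=190683923 shift=28 [end]
Varint 4: bytes[7:11] = 93 B6 F6 5A -> value 190683923 (4 byte(s))

Answer: 2 4 1 4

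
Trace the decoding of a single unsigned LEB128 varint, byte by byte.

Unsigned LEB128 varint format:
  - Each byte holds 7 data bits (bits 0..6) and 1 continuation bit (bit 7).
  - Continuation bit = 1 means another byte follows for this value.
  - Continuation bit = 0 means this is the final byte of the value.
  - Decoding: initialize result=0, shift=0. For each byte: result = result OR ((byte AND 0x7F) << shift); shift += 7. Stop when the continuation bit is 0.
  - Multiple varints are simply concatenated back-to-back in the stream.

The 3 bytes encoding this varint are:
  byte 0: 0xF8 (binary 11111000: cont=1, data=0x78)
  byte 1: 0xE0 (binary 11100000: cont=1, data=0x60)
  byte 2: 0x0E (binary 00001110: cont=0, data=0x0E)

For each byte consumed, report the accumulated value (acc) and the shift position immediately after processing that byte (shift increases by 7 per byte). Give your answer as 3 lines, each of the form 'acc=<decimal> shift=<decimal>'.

byte 0=0xF8: payload=0x78=120, contrib = 120<<0 = 120; acc -> 120, shift -> 7
byte 1=0xE0: payload=0x60=96, contrib = 96<<7 = 12288; acc -> 12408, shift -> 14
byte 2=0x0E: payload=0x0E=14, contrib = 14<<14 = 229376; acc -> 241784, shift -> 21

Answer: acc=120 shift=7
acc=12408 shift=14
acc=241784 shift=21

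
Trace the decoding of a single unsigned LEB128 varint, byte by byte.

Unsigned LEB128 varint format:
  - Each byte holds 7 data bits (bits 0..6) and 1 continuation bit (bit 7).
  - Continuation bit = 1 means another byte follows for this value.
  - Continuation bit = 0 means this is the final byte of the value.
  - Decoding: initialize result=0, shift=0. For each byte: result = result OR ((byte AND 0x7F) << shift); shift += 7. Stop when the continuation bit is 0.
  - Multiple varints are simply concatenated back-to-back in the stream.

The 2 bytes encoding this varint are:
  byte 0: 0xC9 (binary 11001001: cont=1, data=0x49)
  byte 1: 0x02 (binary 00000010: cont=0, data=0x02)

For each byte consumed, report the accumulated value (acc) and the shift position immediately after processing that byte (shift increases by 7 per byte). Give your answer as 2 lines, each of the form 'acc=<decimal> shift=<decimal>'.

byte 0=0xC9: payload=0x49=73, contrib = 73<<0 = 73; acc -> 73, shift -> 7
byte 1=0x02: payload=0x02=2, contrib = 2<<7 = 256; acc -> 329, shift -> 14

Answer: acc=73 shift=7
acc=329 shift=14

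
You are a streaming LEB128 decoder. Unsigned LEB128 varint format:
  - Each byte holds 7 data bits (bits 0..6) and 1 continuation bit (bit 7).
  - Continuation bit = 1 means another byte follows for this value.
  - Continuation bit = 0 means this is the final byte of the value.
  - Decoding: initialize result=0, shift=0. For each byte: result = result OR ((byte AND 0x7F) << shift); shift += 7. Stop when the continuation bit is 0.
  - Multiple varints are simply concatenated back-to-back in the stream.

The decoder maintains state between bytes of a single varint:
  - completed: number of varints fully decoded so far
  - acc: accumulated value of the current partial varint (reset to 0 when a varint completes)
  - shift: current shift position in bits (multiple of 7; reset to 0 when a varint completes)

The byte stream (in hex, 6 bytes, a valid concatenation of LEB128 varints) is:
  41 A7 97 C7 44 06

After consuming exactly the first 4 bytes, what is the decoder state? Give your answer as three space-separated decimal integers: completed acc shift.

Answer: 1 1166247 21

Derivation:
byte[0]=0x41 cont=0 payload=0x41: varint #1 complete (value=65); reset -> completed=1 acc=0 shift=0
byte[1]=0xA7 cont=1 payload=0x27: acc |= 39<<0 -> completed=1 acc=39 shift=7
byte[2]=0x97 cont=1 payload=0x17: acc |= 23<<7 -> completed=1 acc=2983 shift=14
byte[3]=0xC7 cont=1 payload=0x47: acc |= 71<<14 -> completed=1 acc=1166247 shift=21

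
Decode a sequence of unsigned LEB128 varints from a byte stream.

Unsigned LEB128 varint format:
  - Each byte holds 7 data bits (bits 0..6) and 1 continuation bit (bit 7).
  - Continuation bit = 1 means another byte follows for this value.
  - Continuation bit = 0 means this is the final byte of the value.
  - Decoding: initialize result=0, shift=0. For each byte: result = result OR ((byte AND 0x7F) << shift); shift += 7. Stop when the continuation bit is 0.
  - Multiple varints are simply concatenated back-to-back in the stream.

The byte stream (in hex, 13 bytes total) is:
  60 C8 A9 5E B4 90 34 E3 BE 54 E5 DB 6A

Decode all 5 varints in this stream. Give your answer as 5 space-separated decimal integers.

Answer: 96 1545416 854068 1384291 1748453

Derivation:
  byte[0]=0x60 cont=0 payload=0x60=96: acc |= 96<<0 -> acc=96 shift=7 [end]
Varint 1: bytes[0:1] = 60 -> value 96 (1 byte(s))
  byte[1]=0xC8 cont=1 payload=0x48=72: acc |= 72<<0 -> acc=72 shift=7
  byte[2]=0xA9 cont=1 payload=0x29=41: acc |= 41<<7 -> acc=5320 shift=14
  byte[3]=0x5E cont=0 payload=0x5E=94: acc |= 94<<14 -> acc=1545416 shift=21 [end]
Varint 2: bytes[1:4] = C8 A9 5E -> value 1545416 (3 byte(s))
  byte[4]=0xB4 cont=1 payload=0x34=52: acc |= 52<<0 -> acc=52 shift=7
  byte[5]=0x90 cont=1 payload=0x10=16: acc |= 16<<7 -> acc=2100 shift=14
  byte[6]=0x34 cont=0 payload=0x34=52: acc |= 52<<14 -> acc=854068 shift=21 [end]
Varint 3: bytes[4:7] = B4 90 34 -> value 854068 (3 byte(s))
  byte[7]=0xE3 cont=1 payload=0x63=99: acc |= 99<<0 -> acc=99 shift=7
  byte[8]=0xBE cont=1 payload=0x3E=62: acc |= 62<<7 -> acc=8035 shift=14
  byte[9]=0x54 cont=0 payload=0x54=84: acc |= 84<<14 -> acc=1384291 shift=21 [end]
Varint 4: bytes[7:10] = E3 BE 54 -> value 1384291 (3 byte(s))
  byte[10]=0xE5 cont=1 payload=0x65=101: acc |= 101<<0 -> acc=101 shift=7
  byte[11]=0xDB cont=1 payload=0x5B=91: acc |= 91<<7 -> acc=11749 shift=14
  byte[12]=0x6A cont=0 payload=0x6A=106: acc |= 106<<14 -> acc=1748453 shift=21 [end]
Varint 5: bytes[10:13] = E5 DB 6A -> value 1748453 (3 byte(s))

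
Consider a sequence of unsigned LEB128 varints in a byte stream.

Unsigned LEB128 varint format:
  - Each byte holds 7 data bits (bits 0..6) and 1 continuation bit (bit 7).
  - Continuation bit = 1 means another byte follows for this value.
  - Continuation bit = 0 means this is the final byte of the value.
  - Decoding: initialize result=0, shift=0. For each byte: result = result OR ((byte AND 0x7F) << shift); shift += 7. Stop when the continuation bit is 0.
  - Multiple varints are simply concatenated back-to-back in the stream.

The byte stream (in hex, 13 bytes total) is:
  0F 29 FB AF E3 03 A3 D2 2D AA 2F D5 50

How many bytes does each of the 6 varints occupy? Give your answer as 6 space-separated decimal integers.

  byte[0]=0x0F cont=0 payload=0x0F=15: acc |= 15<<0 -> acc=15 shift=7 [end]
Varint 1: bytes[0:1] = 0F -> value 15 (1 byte(s))
  byte[1]=0x29 cont=0 payload=0x29=41: acc |= 41<<0 -> acc=41 shift=7 [end]
Varint 2: bytes[1:2] = 29 -> value 41 (1 byte(s))
  byte[2]=0xFB cont=1 payload=0x7B=123: acc |= 123<<0 -> acc=123 shift=7
  byte[3]=0xAF cont=1 payload=0x2F=47: acc |= 47<<7 -> acc=6139 shift=14
  byte[4]=0xE3 cont=1 payload=0x63=99: acc |= 99<<14 -> acc=1628155 shift=21
  byte[5]=0x03 cont=0 payload=0x03=3: acc |= 3<<21 -> acc=7919611 shift=28 [end]
Varint 3: bytes[2:6] = FB AF E3 03 -> value 7919611 (4 byte(s))
  byte[6]=0xA3 cont=1 payload=0x23=35: acc |= 35<<0 -> acc=35 shift=7
  byte[7]=0xD2 cont=1 payload=0x52=82: acc |= 82<<7 -> acc=10531 shift=14
  byte[8]=0x2D cont=0 payload=0x2D=45: acc |= 45<<14 -> acc=747811 shift=21 [end]
Varint 4: bytes[6:9] = A3 D2 2D -> value 747811 (3 byte(s))
  byte[9]=0xAA cont=1 payload=0x2A=42: acc |= 42<<0 -> acc=42 shift=7
  byte[10]=0x2F cont=0 payload=0x2F=47: acc |= 47<<7 -> acc=6058 shift=14 [end]
Varint 5: bytes[9:11] = AA 2F -> value 6058 (2 byte(s))
  byte[11]=0xD5 cont=1 payload=0x55=85: acc |= 85<<0 -> acc=85 shift=7
  byte[12]=0x50 cont=0 payload=0x50=80: acc |= 80<<7 -> acc=10325 shift=14 [end]
Varint 6: bytes[11:13] = D5 50 -> value 10325 (2 byte(s))

Answer: 1 1 4 3 2 2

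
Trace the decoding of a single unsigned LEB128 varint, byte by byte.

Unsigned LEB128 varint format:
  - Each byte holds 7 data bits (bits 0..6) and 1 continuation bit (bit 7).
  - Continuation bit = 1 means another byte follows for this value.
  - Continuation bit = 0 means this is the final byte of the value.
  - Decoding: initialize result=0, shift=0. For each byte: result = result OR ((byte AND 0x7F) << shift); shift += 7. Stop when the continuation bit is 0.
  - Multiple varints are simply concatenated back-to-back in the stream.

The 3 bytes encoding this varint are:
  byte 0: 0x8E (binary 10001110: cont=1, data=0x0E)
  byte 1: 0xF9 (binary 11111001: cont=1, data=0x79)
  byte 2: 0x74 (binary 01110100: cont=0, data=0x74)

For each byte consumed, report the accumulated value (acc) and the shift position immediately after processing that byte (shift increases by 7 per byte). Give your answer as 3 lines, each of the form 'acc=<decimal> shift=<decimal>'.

Answer: acc=14 shift=7
acc=15502 shift=14
acc=1916046 shift=21

Derivation:
byte 0=0x8E: payload=0x0E=14, contrib = 14<<0 = 14; acc -> 14, shift -> 7
byte 1=0xF9: payload=0x79=121, contrib = 121<<7 = 15488; acc -> 15502, shift -> 14
byte 2=0x74: payload=0x74=116, contrib = 116<<14 = 1900544; acc -> 1916046, shift -> 21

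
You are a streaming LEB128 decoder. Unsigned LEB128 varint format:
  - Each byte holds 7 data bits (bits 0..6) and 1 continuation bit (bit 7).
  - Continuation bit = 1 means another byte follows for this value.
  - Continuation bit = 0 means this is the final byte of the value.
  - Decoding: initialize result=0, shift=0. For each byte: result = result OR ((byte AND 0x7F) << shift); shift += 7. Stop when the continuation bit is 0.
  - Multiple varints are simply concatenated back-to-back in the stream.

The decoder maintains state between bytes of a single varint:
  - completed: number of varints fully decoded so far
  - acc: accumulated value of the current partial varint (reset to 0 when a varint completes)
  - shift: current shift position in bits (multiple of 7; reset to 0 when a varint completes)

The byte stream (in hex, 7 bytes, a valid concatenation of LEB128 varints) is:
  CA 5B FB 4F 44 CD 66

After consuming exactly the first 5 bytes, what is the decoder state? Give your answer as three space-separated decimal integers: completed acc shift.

Answer: 3 0 0

Derivation:
byte[0]=0xCA cont=1 payload=0x4A: acc |= 74<<0 -> completed=0 acc=74 shift=7
byte[1]=0x5B cont=0 payload=0x5B: varint #1 complete (value=11722); reset -> completed=1 acc=0 shift=0
byte[2]=0xFB cont=1 payload=0x7B: acc |= 123<<0 -> completed=1 acc=123 shift=7
byte[3]=0x4F cont=0 payload=0x4F: varint #2 complete (value=10235); reset -> completed=2 acc=0 shift=0
byte[4]=0x44 cont=0 payload=0x44: varint #3 complete (value=68); reset -> completed=3 acc=0 shift=0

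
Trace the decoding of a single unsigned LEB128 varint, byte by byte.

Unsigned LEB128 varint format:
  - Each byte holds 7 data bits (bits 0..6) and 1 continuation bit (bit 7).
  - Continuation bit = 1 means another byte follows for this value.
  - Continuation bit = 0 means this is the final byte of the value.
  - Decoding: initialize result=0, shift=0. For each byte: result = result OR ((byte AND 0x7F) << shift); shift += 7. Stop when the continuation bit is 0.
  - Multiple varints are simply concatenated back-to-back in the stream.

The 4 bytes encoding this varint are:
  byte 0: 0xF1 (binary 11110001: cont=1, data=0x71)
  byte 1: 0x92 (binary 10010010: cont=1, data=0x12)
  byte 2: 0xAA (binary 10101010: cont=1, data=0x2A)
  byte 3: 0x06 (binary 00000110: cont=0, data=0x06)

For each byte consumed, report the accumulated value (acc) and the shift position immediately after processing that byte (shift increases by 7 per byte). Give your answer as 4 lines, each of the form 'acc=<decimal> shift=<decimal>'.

byte 0=0xF1: payload=0x71=113, contrib = 113<<0 = 113; acc -> 113, shift -> 7
byte 1=0x92: payload=0x12=18, contrib = 18<<7 = 2304; acc -> 2417, shift -> 14
byte 2=0xAA: payload=0x2A=42, contrib = 42<<14 = 688128; acc -> 690545, shift -> 21
byte 3=0x06: payload=0x06=6, contrib = 6<<21 = 12582912; acc -> 13273457, shift -> 28

Answer: acc=113 shift=7
acc=2417 shift=14
acc=690545 shift=21
acc=13273457 shift=28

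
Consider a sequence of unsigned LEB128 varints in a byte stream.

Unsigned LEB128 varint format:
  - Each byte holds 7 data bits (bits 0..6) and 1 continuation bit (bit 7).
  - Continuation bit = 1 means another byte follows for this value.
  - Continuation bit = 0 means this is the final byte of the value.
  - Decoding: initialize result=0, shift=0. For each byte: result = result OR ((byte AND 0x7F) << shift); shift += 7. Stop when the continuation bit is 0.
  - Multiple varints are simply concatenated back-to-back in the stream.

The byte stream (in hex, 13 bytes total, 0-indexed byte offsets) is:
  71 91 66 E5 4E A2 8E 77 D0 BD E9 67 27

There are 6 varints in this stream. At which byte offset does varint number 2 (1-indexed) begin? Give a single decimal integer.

  byte[0]=0x71 cont=0 payload=0x71=113: acc |= 113<<0 -> acc=113 shift=7 [end]
Varint 1: bytes[0:1] = 71 -> value 113 (1 byte(s))
  byte[1]=0x91 cont=1 payload=0x11=17: acc |= 17<<0 -> acc=17 shift=7
  byte[2]=0x66 cont=0 payload=0x66=102: acc |= 102<<7 -> acc=13073 shift=14 [end]
Varint 2: bytes[1:3] = 91 66 -> value 13073 (2 byte(s))
  byte[3]=0xE5 cont=1 payload=0x65=101: acc |= 101<<0 -> acc=101 shift=7
  byte[4]=0x4E cont=0 payload=0x4E=78: acc |= 78<<7 -> acc=10085 shift=14 [end]
Varint 3: bytes[3:5] = E5 4E -> value 10085 (2 byte(s))
  byte[5]=0xA2 cont=1 payload=0x22=34: acc |= 34<<0 -> acc=34 shift=7
  byte[6]=0x8E cont=1 payload=0x0E=14: acc |= 14<<7 -> acc=1826 shift=14
  byte[7]=0x77 cont=0 payload=0x77=119: acc |= 119<<14 -> acc=1951522 shift=21 [end]
Varint 4: bytes[5:8] = A2 8E 77 -> value 1951522 (3 byte(s))
  byte[8]=0xD0 cont=1 payload=0x50=80: acc |= 80<<0 -> acc=80 shift=7
  byte[9]=0xBD cont=1 payload=0x3D=61: acc |= 61<<7 -> acc=7888 shift=14
  byte[10]=0xE9 cont=1 payload=0x69=105: acc |= 105<<14 -> acc=1728208 shift=21
  byte[11]=0x67 cont=0 payload=0x67=103: acc |= 103<<21 -> acc=217734864 shift=28 [end]
Varint 5: bytes[8:12] = D0 BD E9 67 -> value 217734864 (4 byte(s))
  byte[12]=0x27 cont=0 payload=0x27=39: acc |= 39<<0 -> acc=39 shift=7 [end]
Varint 6: bytes[12:13] = 27 -> value 39 (1 byte(s))

Answer: 1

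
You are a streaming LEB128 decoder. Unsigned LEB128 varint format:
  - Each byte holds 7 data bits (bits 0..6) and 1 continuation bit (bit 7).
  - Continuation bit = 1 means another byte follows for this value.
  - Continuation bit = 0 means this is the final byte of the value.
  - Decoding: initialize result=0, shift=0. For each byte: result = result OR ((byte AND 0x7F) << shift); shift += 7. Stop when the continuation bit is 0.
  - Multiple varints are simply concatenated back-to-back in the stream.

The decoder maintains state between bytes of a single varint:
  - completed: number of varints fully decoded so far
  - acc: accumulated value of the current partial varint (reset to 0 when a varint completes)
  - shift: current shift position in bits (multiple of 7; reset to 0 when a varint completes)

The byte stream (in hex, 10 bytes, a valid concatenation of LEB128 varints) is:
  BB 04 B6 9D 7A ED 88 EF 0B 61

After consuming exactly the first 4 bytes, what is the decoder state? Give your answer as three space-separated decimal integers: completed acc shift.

byte[0]=0xBB cont=1 payload=0x3B: acc |= 59<<0 -> completed=0 acc=59 shift=7
byte[1]=0x04 cont=0 payload=0x04: varint #1 complete (value=571); reset -> completed=1 acc=0 shift=0
byte[2]=0xB6 cont=1 payload=0x36: acc |= 54<<0 -> completed=1 acc=54 shift=7
byte[3]=0x9D cont=1 payload=0x1D: acc |= 29<<7 -> completed=1 acc=3766 shift=14

Answer: 1 3766 14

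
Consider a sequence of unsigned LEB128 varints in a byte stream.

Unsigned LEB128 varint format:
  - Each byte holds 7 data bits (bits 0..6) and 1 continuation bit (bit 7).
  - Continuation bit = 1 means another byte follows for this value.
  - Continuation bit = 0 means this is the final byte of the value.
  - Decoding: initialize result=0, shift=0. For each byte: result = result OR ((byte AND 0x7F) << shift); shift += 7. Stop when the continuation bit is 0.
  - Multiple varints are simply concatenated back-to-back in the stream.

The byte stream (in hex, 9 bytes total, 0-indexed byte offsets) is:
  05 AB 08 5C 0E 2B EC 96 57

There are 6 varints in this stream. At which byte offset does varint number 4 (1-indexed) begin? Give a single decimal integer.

  byte[0]=0x05 cont=0 payload=0x05=5: acc |= 5<<0 -> acc=5 shift=7 [end]
Varint 1: bytes[0:1] = 05 -> value 5 (1 byte(s))
  byte[1]=0xAB cont=1 payload=0x2B=43: acc |= 43<<0 -> acc=43 shift=7
  byte[2]=0x08 cont=0 payload=0x08=8: acc |= 8<<7 -> acc=1067 shift=14 [end]
Varint 2: bytes[1:3] = AB 08 -> value 1067 (2 byte(s))
  byte[3]=0x5C cont=0 payload=0x5C=92: acc |= 92<<0 -> acc=92 shift=7 [end]
Varint 3: bytes[3:4] = 5C -> value 92 (1 byte(s))
  byte[4]=0x0E cont=0 payload=0x0E=14: acc |= 14<<0 -> acc=14 shift=7 [end]
Varint 4: bytes[4:5] = 0E -> value 14 (1 byte(s))
  byte[5]=0x2B cont=0 payload=0x2B=43: acc |= 43<<0 -> acc=43 shift=7 [end]
Varint 5: bytes[5:6] = 2B -> value 43 (1 byte(s))
  byte[6]=0xEC cont=1 payload=0x6C=108: acc |= 108<<0 -> acc=108 shift=7
  byte[7]=0x96 cont=1 payload=0x16=22: acc |= 22<<7 -> acc=2924 shift=14
  byte[8]=0x57 cont=0 payload=0x57=87: acc |= 87<<14 -> acc=1428332 shift=21 [end]
Varint 6: bytes[6:9] = EC 96 57 -> value 1428332 (3 byte(s))

Answer: 4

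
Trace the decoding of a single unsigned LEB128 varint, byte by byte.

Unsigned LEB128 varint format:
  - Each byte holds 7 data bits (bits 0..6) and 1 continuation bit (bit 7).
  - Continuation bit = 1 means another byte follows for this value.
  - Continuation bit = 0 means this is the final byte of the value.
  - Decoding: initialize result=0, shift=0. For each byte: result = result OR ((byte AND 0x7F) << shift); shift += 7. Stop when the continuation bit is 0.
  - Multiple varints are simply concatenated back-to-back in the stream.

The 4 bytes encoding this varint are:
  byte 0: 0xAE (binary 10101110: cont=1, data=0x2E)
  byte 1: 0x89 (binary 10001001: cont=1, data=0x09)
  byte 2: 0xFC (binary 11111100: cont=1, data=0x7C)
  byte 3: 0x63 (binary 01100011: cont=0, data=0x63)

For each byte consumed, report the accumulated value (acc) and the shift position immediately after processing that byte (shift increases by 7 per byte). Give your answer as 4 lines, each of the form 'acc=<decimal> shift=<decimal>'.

byte 0=0xAE: payload=0x2E=46, contrib = 46<<0 = 46; acc -> 46, shift -> 7
byte 1=0x89: payload=0x09=9, contrib = 9<<7 = 1152; acc -> 1198, shift -> 14
byte 2=0xFC: payload=0x7C=124, contrib = 124<<14 = 2031616; acc -> 2032814, shift -> 21
byte 3=0x63: payload=0x63=99, contrib = 99<<21 = 207618048; acc -> 209650862, shift -> 28

Answer: acc=46 shift=7
acc=1198 shift=14
acc=2032814 shift=21
acc=209650862 shift=28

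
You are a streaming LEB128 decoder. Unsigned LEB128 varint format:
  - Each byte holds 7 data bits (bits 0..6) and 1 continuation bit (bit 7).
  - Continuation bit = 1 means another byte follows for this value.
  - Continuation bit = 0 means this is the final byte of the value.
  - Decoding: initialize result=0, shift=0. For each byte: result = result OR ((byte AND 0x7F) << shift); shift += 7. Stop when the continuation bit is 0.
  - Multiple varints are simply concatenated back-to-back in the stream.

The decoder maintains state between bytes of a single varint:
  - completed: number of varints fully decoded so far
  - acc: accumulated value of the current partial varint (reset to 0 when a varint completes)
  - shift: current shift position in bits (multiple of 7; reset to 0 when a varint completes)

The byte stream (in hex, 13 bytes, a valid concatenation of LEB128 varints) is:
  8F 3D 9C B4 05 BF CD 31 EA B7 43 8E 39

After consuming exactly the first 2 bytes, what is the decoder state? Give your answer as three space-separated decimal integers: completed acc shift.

byte[0]=0x8F cont=1 payload=0x0F: acc |= 15<<0 -> completed=0 acc=15 shift=7
byte[1]=0x3D cont=0 payload=0x3D: varint #1 complete (value=7823); reset -> completed=1 acc=0 shift=0

Answer: 1 0 0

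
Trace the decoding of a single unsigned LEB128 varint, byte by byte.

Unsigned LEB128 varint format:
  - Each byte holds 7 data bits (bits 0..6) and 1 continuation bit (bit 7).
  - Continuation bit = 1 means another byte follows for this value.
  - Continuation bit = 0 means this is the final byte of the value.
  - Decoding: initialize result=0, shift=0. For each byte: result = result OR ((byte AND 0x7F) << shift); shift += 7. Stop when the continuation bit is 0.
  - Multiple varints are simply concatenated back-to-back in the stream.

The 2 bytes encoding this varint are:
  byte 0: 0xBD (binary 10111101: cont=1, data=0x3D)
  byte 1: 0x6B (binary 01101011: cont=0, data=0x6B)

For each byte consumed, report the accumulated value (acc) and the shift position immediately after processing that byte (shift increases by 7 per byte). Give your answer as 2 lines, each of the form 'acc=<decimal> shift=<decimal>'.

Answer: acc=61 shift=7
acc=13757 shift=14

Derivation:
byte 0=0xBD: payload=0x3D=61, contrib = 61<<0 = 61; acc -> 61, shift -> 7
byte 1=0x6B: payload=0x6B=107, contrib = 107<<7 = 13696; acc -> 13757, shift -> 14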